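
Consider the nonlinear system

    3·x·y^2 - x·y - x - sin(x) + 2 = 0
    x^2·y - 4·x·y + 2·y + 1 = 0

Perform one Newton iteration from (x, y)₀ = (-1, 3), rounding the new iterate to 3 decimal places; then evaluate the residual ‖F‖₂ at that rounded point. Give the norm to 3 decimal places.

At (-1, 3): F = (-20.15853, 22.000).
Jacobian J = [[3·y^2 - y - cos(x) - 1, 6·x·y - x], [2·x·y - 4·y, x^2 - 4·x + 2]].
At the point, J = [[22.45970, -17.000], [-18.000, 7.000]] (det J = -148.78212).
Solving J·Δ = −F gives Δ = (1.565, 0.882).
Then the next iterate is (x, y)₁ = (0.565, 3.882).
Re-evaluating at (0.565, 3.882): F = (24.24978, 1.22991), so ‖F‖₂ = 24.281.

24.281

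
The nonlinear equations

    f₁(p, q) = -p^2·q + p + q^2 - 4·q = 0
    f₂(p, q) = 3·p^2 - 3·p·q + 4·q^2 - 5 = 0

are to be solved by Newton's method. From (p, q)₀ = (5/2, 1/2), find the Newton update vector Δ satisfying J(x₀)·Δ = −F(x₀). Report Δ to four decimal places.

(-0.8458, -0.1196)

At (5/2, 1/2): F = (-2.3750, 11.0000).
Jacobian J = [[-2·p·q + 1, -p^2 + 2·q - 4], [6·p - 3·q, -3·p + 8·q]].
At the point, J = [[-1.5000, -9.2500], [13.5000, -3.5000]] (det J = 130.1250).
Solving J·Δ = −F gives Δ = (-0.8458, -0.1196).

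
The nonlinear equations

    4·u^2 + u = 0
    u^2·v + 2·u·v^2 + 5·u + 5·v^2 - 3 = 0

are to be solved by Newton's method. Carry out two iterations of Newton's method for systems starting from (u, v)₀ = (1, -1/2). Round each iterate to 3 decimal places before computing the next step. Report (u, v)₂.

(0.173, -0.699)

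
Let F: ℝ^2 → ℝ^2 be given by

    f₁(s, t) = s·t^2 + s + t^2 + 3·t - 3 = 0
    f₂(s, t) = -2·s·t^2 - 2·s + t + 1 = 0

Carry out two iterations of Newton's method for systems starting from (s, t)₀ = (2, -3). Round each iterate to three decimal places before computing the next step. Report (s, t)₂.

At (2, -3): F = (17.000, -42.000).
Jacobian J = [[t^2 + 1, 2·s·t + 2·t + 3], [-2·t^2 - 2, -4·s·t + 1]].
At the point, J = [[10.000, -15.000], [-20.000, 25.000]] (det J = -50.000).
Solving J·Δ = −F gives Δ = (-4.100, -1.600).
Then the next iterate is (s, t)₁ = (-2.100, -4.600).
Round to (-2.100, -4.600) and repeat: F = (-42.176, 89.472), J = [[22.160, 13.120], [-44.320, -37.640]].
Δ = (1.637, 0.449), so (s, t)₂ = (-0.463, -4.151).

(-0.463, -4.151)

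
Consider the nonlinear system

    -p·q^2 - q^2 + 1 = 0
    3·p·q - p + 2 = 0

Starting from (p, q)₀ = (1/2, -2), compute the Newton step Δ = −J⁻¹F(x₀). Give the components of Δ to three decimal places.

At (1/2, -2): F = (-5.000, -1.500).
Jacobian J = [[-q^2, -2·p·q - 2·q], [3·q - 1, 3·p]].
At the point, J = [[-4.000, 6.000], [-7.000, 1.500]] (det J = 36.000).
Solving J·Δ = −F gives Δ = (-0.042, 0.806).

(-0.042, 0.806)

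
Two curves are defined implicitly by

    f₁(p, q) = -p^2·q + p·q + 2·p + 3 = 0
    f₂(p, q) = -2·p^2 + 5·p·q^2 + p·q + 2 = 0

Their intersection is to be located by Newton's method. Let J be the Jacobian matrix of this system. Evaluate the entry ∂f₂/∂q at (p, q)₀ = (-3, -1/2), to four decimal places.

12.0000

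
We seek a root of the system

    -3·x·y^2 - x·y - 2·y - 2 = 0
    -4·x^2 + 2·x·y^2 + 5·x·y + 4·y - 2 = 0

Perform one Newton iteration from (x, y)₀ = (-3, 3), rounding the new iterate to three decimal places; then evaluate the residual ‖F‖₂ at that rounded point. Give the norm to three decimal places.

34.562

At (-3, 3): F = (82.000, -125.000).
Jacobian J = [[-3·y^2 - y, -6·x·y - x - 2], [-8·x + 2·y^2 + 5·y, 4·x·y + 5·x + 4]].
At the point, J = [[-30.000, 55.000], [57.000, -47.000]] (det J = -1725.000).
Solving J·Δ = −F gives Δ = (1.751, -0.536).
Then the next iterate is (x, y)₁ = (-1.249, 2.464).
Re-evaluating at (-1.249, 2.464): F = (18.89868, -28.93778), so ‖F‖₂ = 34.562.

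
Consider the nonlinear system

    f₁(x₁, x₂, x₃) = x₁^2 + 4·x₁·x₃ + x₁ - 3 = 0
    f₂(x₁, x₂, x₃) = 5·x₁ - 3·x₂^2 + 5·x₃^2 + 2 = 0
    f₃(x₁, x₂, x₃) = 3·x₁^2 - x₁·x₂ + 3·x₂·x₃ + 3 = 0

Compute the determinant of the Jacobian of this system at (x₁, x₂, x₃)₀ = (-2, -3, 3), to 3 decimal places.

J = [[2·x₁ + 4·x₃ + 1, 0, 4·x₁], [5, -6·x₂, 10·x₃], [6·x₁ - x₂, -x₁ + 3·x₃, 3·x₂]].
At the point, J = [[9.000, 0.000, -8.000], [5.000, 18.000, 30.000], [-9.000, 11.000, -9.000]].
det J = -6164.000.

-6164.000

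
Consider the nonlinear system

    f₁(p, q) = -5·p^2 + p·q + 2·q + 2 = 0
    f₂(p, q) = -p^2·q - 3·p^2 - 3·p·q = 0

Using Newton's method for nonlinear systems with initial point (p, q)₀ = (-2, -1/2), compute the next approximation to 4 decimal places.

(-1.0769, 0.6923)

At (-2, -1/2): F = (-18.0000, -13.0000).
Jacobian J = [[-10·p + q, p + 2], [-2·p·q - 6·p - 3·q, -p^2 - 3·p]].
At the point, J = [[19.5000, 0.0000], [11.5000, 2.0000]] (det J = 39.0000).
Solving J·Δ = −F gives Δ = (0.9231, 1.1923).
Then the next iterate is (p, q)₁ = (-1.0769, 0.6923).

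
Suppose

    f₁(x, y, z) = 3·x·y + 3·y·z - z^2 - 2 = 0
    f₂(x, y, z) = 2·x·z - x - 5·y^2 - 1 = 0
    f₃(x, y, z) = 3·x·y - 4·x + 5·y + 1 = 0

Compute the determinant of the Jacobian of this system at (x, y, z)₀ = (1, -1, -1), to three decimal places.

2.000

J = [[3·y, 3·x + 3·z, 3·y - 2·z], [2·z - 1, -10·y, 2·x], [3·y - 4, 3·x + 5, 0]].
At the point, J = [[-3.000, 0.000, -1.000], [-3.000, 10.000, 2.000], [-7.000, 8.000, 0.000]].
det J = 2.000.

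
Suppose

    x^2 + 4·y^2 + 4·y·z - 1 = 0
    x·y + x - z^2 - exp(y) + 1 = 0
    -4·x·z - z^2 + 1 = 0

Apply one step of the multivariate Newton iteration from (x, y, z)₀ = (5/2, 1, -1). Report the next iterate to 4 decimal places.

At (5/2, 1, -1): F = (5.2500, 2.281718, 10.0000).
Jacobian J = [[2·x, 8·y + 4·z, 4·y], [y + 1, x - exp(y), -2·z], [-4·z, 0, -4·x - 2·z]].
At the point, J = [[5.0000, 4.0000, 4.0000], [2.0000, -0.218282, 2.0000], [4.0000, 0.0000, -8.0000]] (det J = 108.223782).
Solving J·Δ = −F gives Δ = (-1.5793, 0.2012, 0.4604).
Then the next iterate is (x, y, z)₁ = (0.9207, 1.2012, -0.5396).

(0.9207, 1.2012, -0.5396)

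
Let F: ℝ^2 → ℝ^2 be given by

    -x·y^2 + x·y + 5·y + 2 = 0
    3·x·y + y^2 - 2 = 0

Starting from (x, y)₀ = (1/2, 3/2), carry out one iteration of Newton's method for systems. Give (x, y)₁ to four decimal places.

(1.9532, -0.5088)

At (1/2, 3/2): F = (9.1250, 2.5000).
Jacobian J = [[-y^2 + y, -2·x·y + x + 5], [3·y, 3·x + 2·y]].
At the point, J = [[-0.7500, 4.0000], [4.5000, 4.5000]] (det J = -21.3750).
Solving J·Δ = −F gives Δ = (1.4532, -2.0088).
Then the next iterate is (x, y)₁ = (1.9532, -0.5088).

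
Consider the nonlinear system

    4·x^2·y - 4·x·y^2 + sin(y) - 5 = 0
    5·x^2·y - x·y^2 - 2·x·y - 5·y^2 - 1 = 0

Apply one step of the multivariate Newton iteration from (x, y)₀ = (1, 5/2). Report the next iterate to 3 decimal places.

At (1, 5/2): F = (-19.40153, -31.000).
Jacobian J = [[8·x·y - 4·y^2, 4·x^2 - 8·x·y + cos(y)], [10·x·y - y^2 - 2·y, 5·x^2 - 2·x·y - 2·x - 10·y]].
At the point, J = [[-5.000, -16.80114], [13.750, -27.000]] (det J = 366.01572).
Solving J·Δ = −F gives Δ = (-0.008, -1.152).
Then the next iterate is (x, y)₁ = (0.992, 1.348).

(0.992, 1.348)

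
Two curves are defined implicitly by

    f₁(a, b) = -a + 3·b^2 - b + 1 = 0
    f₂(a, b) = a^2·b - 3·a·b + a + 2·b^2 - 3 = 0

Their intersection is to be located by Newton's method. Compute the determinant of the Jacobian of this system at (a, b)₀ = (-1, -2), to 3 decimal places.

J = [[-1, 6·b - 1], [2·a·b - 3·b + 1, a^2 - 3·a + 4·b]].
At the point, J = [[-1.000, -13.000], [11.000, -4.000]].
det J = 147.000.

147.000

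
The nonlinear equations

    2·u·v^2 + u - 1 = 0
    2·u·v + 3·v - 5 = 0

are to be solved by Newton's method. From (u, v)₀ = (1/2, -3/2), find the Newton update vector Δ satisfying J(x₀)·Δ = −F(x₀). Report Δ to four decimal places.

At (1/2, -3/2): F = (1.7500, -11.0000).
Jacobian J = [[2·v^2 + 1, 4·u·v], [2·v, 2·u + 3]].
At the point, J = [[5.5000, -3.0000], [-3.0000, 4.0000]] (det J = 13.0000).
Solving J·Δ = −F gives Δ = (2.0000, 4.2500).

(2.0000, 4.2500)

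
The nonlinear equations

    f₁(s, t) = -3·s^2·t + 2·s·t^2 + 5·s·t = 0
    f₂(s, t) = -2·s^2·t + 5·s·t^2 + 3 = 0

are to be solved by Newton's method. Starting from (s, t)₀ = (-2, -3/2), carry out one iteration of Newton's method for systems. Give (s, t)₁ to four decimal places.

At (-2, -3/2): F = (24.0000, -7.5000).
Jacobian J = [[-6·s·t + 2·t^2 + 5·t, -3·s^2 + 4·s·t + 5·s], [-4·s·t + 5·t^2, -2·s^2 + 10·s·t]].
At the point, J = [[-21.0000, -10.0000], [-0.7500, 22.0000]] (det J = -469.5000).
Solving J·Δ = −F gives Δ = (0.9649, 0.3738).
Then the next iterate is (s, t)₁ = (-1.0351, -1.1262).

(-1.0351, -1.1262)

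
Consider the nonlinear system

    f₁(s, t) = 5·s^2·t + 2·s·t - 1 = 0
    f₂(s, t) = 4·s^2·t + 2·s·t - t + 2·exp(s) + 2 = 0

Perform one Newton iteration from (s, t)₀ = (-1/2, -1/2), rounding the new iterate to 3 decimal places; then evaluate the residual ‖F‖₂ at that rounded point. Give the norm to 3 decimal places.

At (-1/2, -1/2): F = (-1.125, 3.71306).
Jacobian J = [[10·s·t + 2·t, 5·s^2 + 2·s], [8·s·t + 2·t + 2·exp(s), 4·s^2 + 2·s - 1]].
At the point, J = [[1.500, 0.250], [2.21306, -1.000]] (det J = -2.05327).
Solving J·Δ = −F gives Δ = (0.096, 3.925).
Then the next iterate is (s, t)₁ = (-0.404, 3.425).
Re-evaluating at (-0.404, 3.425): F = (-0.97233, -0.62105), so ‖F‖₂ = 1.154.

1.154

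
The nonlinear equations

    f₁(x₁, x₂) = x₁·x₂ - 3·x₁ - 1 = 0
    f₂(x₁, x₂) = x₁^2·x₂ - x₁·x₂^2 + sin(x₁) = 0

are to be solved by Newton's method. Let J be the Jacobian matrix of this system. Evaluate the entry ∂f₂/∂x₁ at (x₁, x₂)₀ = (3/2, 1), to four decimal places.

2.0707

∂f₂/∂x₁ = 2·x₁·x₂ - x₂^2 + cos(x₁).
At (3/2, 1) this is 2.0707.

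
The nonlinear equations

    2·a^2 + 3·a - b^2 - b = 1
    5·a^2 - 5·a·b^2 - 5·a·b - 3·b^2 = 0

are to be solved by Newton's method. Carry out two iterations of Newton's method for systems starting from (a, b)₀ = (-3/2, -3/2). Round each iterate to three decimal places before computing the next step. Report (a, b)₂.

At (-3/2, -3/2): F = (-1.750, 10.125).
Jacobian J = [[4·a + 3, -2·b - 1], [10·a - 5·b^2 - 5·b, -10·a·b - 5·a - 6·b]].
At the point, J = [[-3.000, 2.000], [-18.750, -6.000]] (det J = 55.500).
Solving J·Δ = −F gives Δ = (0.176, 1.139).
Then the next iterate is (a, b)₁ = (-1.324, -0.361).
Round to (-1.324, -0.361) and repeat: F = (-1.23537, 6.84682), J = [[-2.296, -0.278], [-12.08661, 4.00636]].
Δ = (-0.243, -2.441), so (a, b)₂ = (-1.567, -2.802).

(-1.567, -2.802)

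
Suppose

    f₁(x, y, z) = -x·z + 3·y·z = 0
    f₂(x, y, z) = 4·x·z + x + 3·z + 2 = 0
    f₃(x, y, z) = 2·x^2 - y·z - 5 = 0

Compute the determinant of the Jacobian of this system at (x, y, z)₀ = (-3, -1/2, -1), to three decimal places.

J = [[-z, 3·z, -x + 3·y], [4·z + 1, 0, 4·x + 3], [4·x, -z, -y]].
At the point, J = [[1.000, -3.000, 1.500], [-3.000, 0.000, -9.000], [-12.000, 1.000, 0.500]].
det J = -324.000.

-324.000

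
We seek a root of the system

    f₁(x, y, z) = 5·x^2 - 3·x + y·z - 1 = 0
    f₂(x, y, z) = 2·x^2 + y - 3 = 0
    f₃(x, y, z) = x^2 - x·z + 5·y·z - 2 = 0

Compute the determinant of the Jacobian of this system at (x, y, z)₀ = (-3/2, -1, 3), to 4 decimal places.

84.0000

J = [[10·x - 3, z, y], [4·x, 1, 0], [2·x - z, 5·z, -x + 5·y]].
At the point, J = [[-18.0000, 3.0000, -1.0000], [-6.0000, 1.0000, 0.0000], [-6.0000, 15.0000, -3.5000]].
det J = 84.0000.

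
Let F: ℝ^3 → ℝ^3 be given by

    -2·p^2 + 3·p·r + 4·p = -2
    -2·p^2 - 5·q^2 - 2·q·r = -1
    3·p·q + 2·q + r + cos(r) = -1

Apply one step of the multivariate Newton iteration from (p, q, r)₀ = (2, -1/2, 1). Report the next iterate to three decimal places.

(0.907, -0.492, -0.515)

At (2, -1/2, 1): F = (8.000, -7.250, -1.45970).
Jacobian J = [[-4·p + 3·r + 4, 0, 3·p], [-4·p, -10·q - 2·r, -2·q], [3·q, 3·p + 2, -sin(r) + 1]].
At the point, J = [[-1.000, 0.000, 6.000], [-8.000, 3.000, 1.000], [-1.500, 8.000, 0.15853]] (det J = -349.47559).
Solving J·Δ = −F gives Δ = (-1.093, 0.008, -1.515).
Then the next iterate is (p, q, r)₁ = (0.907, -0.492, -0.515).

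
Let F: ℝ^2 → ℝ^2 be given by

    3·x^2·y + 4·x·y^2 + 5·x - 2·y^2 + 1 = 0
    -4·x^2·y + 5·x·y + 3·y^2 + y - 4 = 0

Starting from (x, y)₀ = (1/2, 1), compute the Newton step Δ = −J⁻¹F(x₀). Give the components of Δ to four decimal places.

(-0.3457, -0.1358)

At (1/2, 1): F = (4.2500, 1.5000).
Jacobian J = [[6·x·y + 4·y^2 + 5, 3·x^2 + 8·x·y - 4·y], [-8·x·y + 5·y, -4·x^2 + 5·x + 6·y + 1]].
At the point, J = [[12.0000, 0.7500], [1.0000, 8.5000]] (det J = 101.2500).
Solving J·Δ = −F gives Δ = (-0.3457, -0.1358).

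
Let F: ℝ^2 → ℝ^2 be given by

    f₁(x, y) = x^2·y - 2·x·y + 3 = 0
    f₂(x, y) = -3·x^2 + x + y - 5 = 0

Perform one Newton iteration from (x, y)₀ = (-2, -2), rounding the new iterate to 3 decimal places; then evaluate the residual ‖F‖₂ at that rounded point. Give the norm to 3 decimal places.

At (-2, -2): F = (-13.000, -21.000).
Jacobian J = [[2·x·y - 2·y, x^2 - 2·x], [-6·x + 1, 1]].
At the point, J = [[12.000, 8.000], [13.000, 1.000]] (det J = -92.000).
Solving J·Δ = −F gives Δ = (1.685, -0.902).
Then the next iterate is (x, y)₁ = (-0.315, -2.902).
Re-evaluating at (-0.315, -2.902): F = (0.88379, -8.51468), so ‖F‖₂ = 8.560.

8.560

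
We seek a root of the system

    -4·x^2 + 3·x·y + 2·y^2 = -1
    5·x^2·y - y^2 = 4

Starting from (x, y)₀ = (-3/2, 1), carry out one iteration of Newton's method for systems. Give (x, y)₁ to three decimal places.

(-0.784, 1.486)

At (-3/2, 1): F = (-10.500, 6.250).
Jacobian J = [[-8·x + 3·y, 3·x + 4·y], [10·x·y, 5·x^2 - 2·y]].
At the point, J = [[15.000, -0.500], [-15.000, 9.250]] (det J = 131.250).
Solving J·Δ = −F gives Δ = (0.716, 0.486).
Then the next iterate is (x, y)₁ = (-0.784, 1.486).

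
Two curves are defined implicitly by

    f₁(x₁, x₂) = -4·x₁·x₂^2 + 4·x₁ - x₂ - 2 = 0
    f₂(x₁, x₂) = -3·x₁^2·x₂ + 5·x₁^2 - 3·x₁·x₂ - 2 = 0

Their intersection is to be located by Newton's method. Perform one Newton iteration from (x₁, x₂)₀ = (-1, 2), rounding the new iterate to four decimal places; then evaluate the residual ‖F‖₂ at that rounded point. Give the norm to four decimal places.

0.9531

At (-1, 2): F = (8.0000, 3.0000).
Jacobian J = [[-4·x₂^2 + 4, -8·x₁·x₂ - 1], [-6·x₁·x₂ + 10·x₁ - 3·x₂, -3·x₁^2 - 3·x₁]].
At the point, J = [[-12.0000, 15.0000], [-4.0000, 0.0000]] (det J = 60.0000).
Solving J·Δ = −F gives Δ = (0.7500, 0.0667).
Then the next iterate is (x₁, x₂)₁ = (-0.2500, 2.0667).
Re-evaluating at (-0.2500, 2.0667): F = (-0.795451, -0.524981), so ‖F‖₂ = 0.9531.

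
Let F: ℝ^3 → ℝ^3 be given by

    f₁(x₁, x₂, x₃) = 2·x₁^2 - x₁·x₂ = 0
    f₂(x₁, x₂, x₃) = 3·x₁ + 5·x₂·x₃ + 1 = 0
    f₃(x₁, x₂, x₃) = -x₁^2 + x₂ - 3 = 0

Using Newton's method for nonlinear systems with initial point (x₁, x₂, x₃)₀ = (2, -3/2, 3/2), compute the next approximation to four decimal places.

At (2, -3/2, 3/2): F = (11.0000, -4.2500, -8.5000).
Jacobian J = [[4·x₁ - x₂, -x₁, 0], [3, 5·x₃, 5·x₂], [-2·x₁, 1, 0]].
At the point, J = [[9.5000, -2.0000, 0.0000], [3.0000, 7.5000, -7.5000], [-4.0000, 1.0000, 0.0000]] (det J = 11.2500).
Solving J·Δ = −F gives Δ = (4.0000, 24.5000, 25.5333).
Then the next iterate is (x₁, x₂, x₃)₁ = (6.0000, 23.0000, 27.0333).

(6.0000, 23.0000, 27.0333)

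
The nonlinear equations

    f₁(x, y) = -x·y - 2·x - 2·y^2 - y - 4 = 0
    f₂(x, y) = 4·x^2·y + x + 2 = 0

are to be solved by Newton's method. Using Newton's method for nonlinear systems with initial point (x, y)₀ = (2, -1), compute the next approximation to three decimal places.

(-98.000, -94.000)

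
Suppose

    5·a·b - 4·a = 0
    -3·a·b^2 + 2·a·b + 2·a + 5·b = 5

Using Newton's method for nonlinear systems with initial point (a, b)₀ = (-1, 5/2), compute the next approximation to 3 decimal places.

(-0.398, 1.824)

At (-1, 5/2): F = (-8.500, 19.250).
Jacobian J = [[5·b - 4, 5·a], [-3·b^2 + 2·b + 2, -6·a·b + 2·a + 5]].
At the point, J = [[8.500, -5.000], [-11.750, 18.000]] (det J = 94.250).
Solving J·Δ = −F gives Δ = (0.602, -0.676).
Then the next iterate is (a, b)₁ = (-0.398, 1.824).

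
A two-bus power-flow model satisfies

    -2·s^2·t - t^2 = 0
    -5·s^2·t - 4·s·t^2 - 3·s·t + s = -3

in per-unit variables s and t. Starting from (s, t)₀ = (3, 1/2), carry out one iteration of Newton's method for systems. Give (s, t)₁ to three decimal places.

At (3, 1/2): F = (-9.250, -24.000).
Jacobian J = [[-4·s·t, -2·s^2 - 2·t], [-10·s·t - 4·t^2 - 3·t + 1, -5·s^2 - 8·s·t - 3·s]].
At the point, J = [[-6.000, -19.000], [-16.500, -66.000]] (det J = 82.500).
Solving J·Δ = −F gives Δ = (-1.873, 0.105).
Then the next iterate is (s, t)₁ = (1.127, 0.605).

(1.127, 0.605)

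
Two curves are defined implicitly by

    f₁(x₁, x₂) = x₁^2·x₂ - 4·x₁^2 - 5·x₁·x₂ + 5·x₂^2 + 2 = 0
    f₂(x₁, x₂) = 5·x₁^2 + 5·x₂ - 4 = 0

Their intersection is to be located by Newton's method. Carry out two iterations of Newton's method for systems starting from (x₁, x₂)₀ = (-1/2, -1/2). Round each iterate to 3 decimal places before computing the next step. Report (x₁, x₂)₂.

(-12.403, -3.804)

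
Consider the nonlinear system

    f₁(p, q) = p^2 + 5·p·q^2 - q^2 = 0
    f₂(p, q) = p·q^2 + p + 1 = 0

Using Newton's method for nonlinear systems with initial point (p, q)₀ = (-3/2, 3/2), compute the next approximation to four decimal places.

At (-3/2, 3/2): F = (-16.8750, -3.8750).
Jacobian J = [[2·p + 5·q^2, 10·p·q - 2·q], [q^2 + 1, 2·p·q]].
At the point, J = [[8.2500, -25.5000], [3.2500, -4.5000]] (det J = 45.7500).
Solving J·Δ = −F gives Δ = (0.5000, -0.5000).
Then the next iterate is (p, q)₁ = (-1.0000, 1.0000).

(-1.0000, 1.0000)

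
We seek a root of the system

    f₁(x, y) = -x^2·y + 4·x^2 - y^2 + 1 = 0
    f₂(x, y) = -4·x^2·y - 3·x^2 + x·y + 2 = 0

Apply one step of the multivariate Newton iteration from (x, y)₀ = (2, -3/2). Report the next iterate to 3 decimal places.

At (2, -3/2): F = (20.750, 11.000).
Jacobian J = [[-2·x·y + 8·x, -x^2 - 2·y], [-8·x·y - 6·x + y, -4·x^2 + x]].
At the point, J = [[22.000, -1.000], [10.500, -14.000]] (det J = -297.500).
Solving J·Δ = −F gives Δ = (-0.939, 0.081).
Then the next iterate is (x, y)₁ = (1.061, -1.419).

(1.061, -1.419)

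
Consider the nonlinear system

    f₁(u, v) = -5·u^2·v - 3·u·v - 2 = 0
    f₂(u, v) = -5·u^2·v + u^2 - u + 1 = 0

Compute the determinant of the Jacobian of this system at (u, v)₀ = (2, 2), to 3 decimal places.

J = [[-10·u·v - 3·v, -5·u^2 - 3·u], [-10·u·v + 2·u - 1, -5·u^2]].
At the point, J = [[-46.000, -26.000], [-37.000, -20.000]].
det J = -42.000.

-42.000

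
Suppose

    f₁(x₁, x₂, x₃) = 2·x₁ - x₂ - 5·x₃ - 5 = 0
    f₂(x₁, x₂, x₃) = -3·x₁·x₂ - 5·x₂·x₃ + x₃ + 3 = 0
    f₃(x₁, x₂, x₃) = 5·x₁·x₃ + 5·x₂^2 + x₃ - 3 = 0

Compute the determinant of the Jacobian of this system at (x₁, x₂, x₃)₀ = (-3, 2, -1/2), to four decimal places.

555.7500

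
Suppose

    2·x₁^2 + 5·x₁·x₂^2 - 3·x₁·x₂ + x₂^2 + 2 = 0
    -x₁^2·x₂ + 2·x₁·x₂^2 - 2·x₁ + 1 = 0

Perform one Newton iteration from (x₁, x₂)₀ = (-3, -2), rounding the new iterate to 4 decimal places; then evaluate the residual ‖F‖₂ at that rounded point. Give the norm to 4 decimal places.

14.8895

At (-3, -2): F = (-54.0000, 1.0000).
Jacobian J = [[4·x₁ + 5·x₂^2 - 3·x₂, 10·x₁·x₂ - 3·x₁ + 2·x₂], [-2·x₁·x₂ + 2·x₂^2 - 2, -x₁^2 + 4·x₁·x₂]].
At the point, J = [[14.0000, 65.0000], [-6.0000, 15.0000]] (det J = 600.0000).
Solving J·Δ = −F gives Δ = (1.4583, 0.5167).
Then the next iterate is (x₁, x₂)₁ = (-1.5417, -1.4833).
Re-evaluating at (-1.5417, -1.4833): F = (-14.866633, 0.824934), so ‖F‖₂ = 14.8895.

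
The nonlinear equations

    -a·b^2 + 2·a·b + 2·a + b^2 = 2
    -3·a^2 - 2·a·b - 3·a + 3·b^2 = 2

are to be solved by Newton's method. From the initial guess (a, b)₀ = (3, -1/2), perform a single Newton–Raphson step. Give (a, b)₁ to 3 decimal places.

At (3, -1/2): F = (0.500, -34.250).
Jacobian J = [[-b^2 + 2·b + 2, -2·a·b + 2·a + 2·b], [-6·a - 2·b - 3, -2·a + 6·b]].
At the point, J = [[0.750, 8.000], [-20.000, -9.000]] (det J = 153.250).
Solving J·Δ = −F gives Δ = (-1.759, 0.102).
Then the next iterate is (a, b)₁ = (1.241, -0.398).

(1.241, -0.398)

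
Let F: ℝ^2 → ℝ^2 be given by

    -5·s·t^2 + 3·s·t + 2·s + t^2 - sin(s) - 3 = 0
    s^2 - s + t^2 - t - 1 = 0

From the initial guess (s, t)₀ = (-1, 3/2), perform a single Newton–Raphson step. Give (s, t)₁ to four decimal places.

(-0.5187, 1.3470)

At (-1, 3/2): F = (4.841471, 1.7500).
Jacobian J = [[-5·t^2 + 3·t - cos(s) + 2, -10·s·t + 3·s + 2·t], [2·s - 1, 2·t - 1]].
At the point, J = [[-5.290302, 15.0000], [-3.0000, 2.0000]] (det J = 34.419395).
Solving J·Δ = −F gives Δ = (0.4813, -0.1530).
Then the next iterate is (s, t)₁ = (-0.5187, 1.3470).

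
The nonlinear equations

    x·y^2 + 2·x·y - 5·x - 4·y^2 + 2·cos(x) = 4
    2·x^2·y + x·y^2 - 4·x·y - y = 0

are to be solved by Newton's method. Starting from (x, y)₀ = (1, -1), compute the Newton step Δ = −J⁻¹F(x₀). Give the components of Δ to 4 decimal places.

(-1.0718, 0.5856)

At (1, -1): F = (-12.919395, 4.0000).
Jacobian J = [[y^2 + 2·y - 2·sin(x) - 5, 2·x·y + 2·x - 8·y], [4·x·y + y^2 - 4·y, 2·x^2 + 2·x·y - 4·x - 1]].
At the point, J = [[-7.682942, 8.0000], [1.0000, -5.0000]] (det J = 30.414710).
Solving J·Δ = −F gives Δ = (-1.0718, 0.5856).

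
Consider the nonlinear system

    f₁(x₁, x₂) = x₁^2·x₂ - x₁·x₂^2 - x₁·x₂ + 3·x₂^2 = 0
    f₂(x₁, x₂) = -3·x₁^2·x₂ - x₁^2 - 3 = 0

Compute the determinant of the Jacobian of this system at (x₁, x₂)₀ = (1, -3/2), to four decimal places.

53.2500

J = [[2·x₁·x₂ - x₂^2 - x₂, x₁^2 - 2·x₁·x₂ - x₁ + 6·x₂], [-6·x₁·x₂ - 2·x₁, -3·x₁^2]].
At the point, J = [[-3.7500, -6.0000], [7.0000, -3.0000]].
det J = 53.2500.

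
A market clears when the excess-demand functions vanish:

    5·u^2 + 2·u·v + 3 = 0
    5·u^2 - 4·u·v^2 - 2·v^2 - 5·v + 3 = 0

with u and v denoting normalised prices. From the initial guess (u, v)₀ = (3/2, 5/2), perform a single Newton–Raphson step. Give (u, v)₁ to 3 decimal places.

(0.541, 1.641)

At (3/2, 5/2): F = (21.750, -48.250).
Jacobian J = [[10·u + 2·v, 2·u], [10·u - 4·v^2, -8·u·v - 4·v - 5]].
At the point, J = [[20.000, 3.000], [-10.000, -45.000]] (det J = -870.000).
Solving J·Δ = −F gives Δ = (-0.959, -0.859).
Then the next iterate is (u, v)₁ = (0.541, 1.641).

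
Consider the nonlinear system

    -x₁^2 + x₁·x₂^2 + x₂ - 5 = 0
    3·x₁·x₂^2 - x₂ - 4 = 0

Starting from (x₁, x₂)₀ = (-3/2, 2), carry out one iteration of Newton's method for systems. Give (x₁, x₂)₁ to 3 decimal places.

(-0.216, 1.548)

At (-3/2, 2): F = (-11.250, -24.000).
Jacobian J = [[-2·x₁ + x₂^2, 2·x₁·x₂ + 1], [3·x₂^2, 6·x₁·x₂ - 1]].
At the point, J = [[7.000, -5.000], [12.000, -19.000]] (det J = -73.000).
Solving J·Δ = −F gives Δ = (1.284, -0.452).
Then the next iterate is (x₁, x₂)₁ = (-0.216, 1.548).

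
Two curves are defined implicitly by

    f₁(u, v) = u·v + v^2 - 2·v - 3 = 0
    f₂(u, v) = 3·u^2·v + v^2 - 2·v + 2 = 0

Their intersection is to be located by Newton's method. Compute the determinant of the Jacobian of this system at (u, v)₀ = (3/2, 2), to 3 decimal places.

J = [[v, u + 2·v - 2], [6·u·v, 3·u^2 + 2·v - 2]].
At the point, J = [[2.000, 3.500], [18.000, 8.750]].
det J = -45.500.

-45.500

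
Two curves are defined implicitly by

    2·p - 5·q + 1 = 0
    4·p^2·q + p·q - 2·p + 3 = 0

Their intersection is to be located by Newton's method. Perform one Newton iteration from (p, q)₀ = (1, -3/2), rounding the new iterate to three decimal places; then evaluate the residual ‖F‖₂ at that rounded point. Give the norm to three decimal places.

6.170

At (1, -3/2): F = (10.500, -6.500).
Jacobian J = [[2, -5], [8·p·q + q - 2, 4·p^2 + p]].
At the point, J = [[2.000, -5.000], [-15.500, 5.000]] (det J = -67.500).
Solving J·Δ = −F gives Δ = (0.296, 2.219).
Then the next iterate is (p, q)₁ = (1.296, 0.719).
Re-evaluating at (1.296, 0.719): F = (-0.003, 6.17040), so ‖F‖₂ = 6.170.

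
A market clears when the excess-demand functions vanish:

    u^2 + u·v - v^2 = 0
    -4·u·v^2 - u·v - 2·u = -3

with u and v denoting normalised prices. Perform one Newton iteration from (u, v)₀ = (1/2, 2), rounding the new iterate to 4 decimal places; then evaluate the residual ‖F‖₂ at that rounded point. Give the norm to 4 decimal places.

1.5291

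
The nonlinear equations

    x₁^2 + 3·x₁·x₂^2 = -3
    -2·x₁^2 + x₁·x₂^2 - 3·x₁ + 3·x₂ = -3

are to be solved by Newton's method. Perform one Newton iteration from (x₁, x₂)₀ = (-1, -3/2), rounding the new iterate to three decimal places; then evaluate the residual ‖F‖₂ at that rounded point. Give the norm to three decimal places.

At (-1, -3/2): F = (-2.750, -2.750).
Jacobian J = [[2·x₁ + 3·x₂^2, 6·x₁·x₂], [-4·x₁ + x₂^2 - 3, 2·x₁·x₂ + 3]].
At the point, J = [[4.750, 9.000], [3.250, 6.000]] (det J = -0.750).
Solving J·Δ = −F gives Δ = (11.000, -5.500).
Then the next iterate is (x₁, x₂)₁ = (10.000, -7.000).
Re-evaluating at (10.000, -7.000): F = (1573.000, 242.000), so ‖F‖₂ = 1591.507.

1591.507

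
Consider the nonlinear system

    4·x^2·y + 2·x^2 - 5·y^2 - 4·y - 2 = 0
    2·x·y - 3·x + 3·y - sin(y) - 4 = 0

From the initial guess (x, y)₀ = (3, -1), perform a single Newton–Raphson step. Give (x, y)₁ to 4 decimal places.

(-3.5540, -2.3726)

At (3, -1): F = (-21.0000, -21.158529).
Jacobian J = [[8·x·y + 4·x, 4·x^2 - 10·y - 4], [2·y - 3, 2·x - cos(y) + 3]].
At the point, J = [[-12.0000, 42.0000], [-5.0000, 8.459698]] (det J = 108.483628).
Solving J·Δ = −F gives Δ = (-6.5540, -1.3726).
Then the next iterate is (x, y)₁ = (-3.5540, -2.3726).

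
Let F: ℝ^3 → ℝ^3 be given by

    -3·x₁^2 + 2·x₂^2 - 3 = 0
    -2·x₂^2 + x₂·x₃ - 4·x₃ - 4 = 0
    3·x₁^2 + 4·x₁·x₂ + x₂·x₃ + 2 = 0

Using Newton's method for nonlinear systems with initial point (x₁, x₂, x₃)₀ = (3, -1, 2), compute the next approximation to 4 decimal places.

(1.3624, -0.6307, -0.7569)

At (3, -1, 2): F = (-28.0000, -16.0000, 15.0000).
Jacobian J = [[-6·x₁, 4·x₂, 0], [0, -4·x₂ + x₃, x₂ - 4], [6·x₁ + 4·x₂, 4·x₁ + x₃, x₂]].
At the point, J = [[-18.0000, -4.0000, 0.0000], [0.0000, 6.0000, -5.0000], [14.0000, 14.0000, -1.0000]] (det J = -872.0000).
Solving J·Δ = −F gives Δ = (-1.6376, 0.3693, -2.7569).
Then the next iterate is (x₁, x₂, x₃)₁ = (1.3624, -0.6307, -0.7569).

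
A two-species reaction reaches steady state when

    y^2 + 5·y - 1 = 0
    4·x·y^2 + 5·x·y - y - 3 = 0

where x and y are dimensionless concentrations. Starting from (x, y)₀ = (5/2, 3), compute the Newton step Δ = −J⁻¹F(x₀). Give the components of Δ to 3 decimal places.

At (5/2, 3): F = (23.000, 121.500).
Jacobian J = [[0, 2·y + 5], [4·y^2 + 5·y, 8·x·y + 5·x - 1]].
At the point, J = [[0.000, 11.000], [51.000, 71.500]] (det J = -561.000).
Solving J·Δ = −F gives Δ = (0.549, -2.091).

(0.549, -2.091)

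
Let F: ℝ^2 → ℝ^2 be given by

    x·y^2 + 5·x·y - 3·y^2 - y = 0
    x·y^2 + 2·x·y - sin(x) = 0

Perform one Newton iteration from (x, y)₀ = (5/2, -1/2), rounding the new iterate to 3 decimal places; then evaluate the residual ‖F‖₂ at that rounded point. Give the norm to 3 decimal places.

12.402

At (5/2, -1/2): F = (-5.875, -2.47347).
Jacobian J = [[y^2 + 5·y, 2·x·y + 5·x - 6·y - 1], [y^2 + 2·y - cos(x), 2·x·y + 2·x]].
At the point, J = [[-2.250, 12.000], [0.05114, 2.500]] (det J = -6.23872).
Solving J·Δ = −F gives Δ = (2.403, 0.940).
Then the next iterate is (x, y)₁ = (4.903, 0.440).
Re-evaluating at (4.903, 0.440): F = (10.71502, 6.24575), so ‖F‖₂ = 12.402.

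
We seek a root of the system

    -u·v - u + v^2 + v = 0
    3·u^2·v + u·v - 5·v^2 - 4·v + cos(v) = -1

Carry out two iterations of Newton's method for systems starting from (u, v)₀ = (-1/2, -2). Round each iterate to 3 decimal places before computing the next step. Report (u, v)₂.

(-0.403, -1.100)

At (-1/2, -2): F = (1.500, -11.91615).
Jacobian J = [[-v - 1, -u + 2·v + 1], [6·u·v + v, 3·u^2 + u - 10·v - sin(v) - 4]].
At the point, J = [[1.000, -2.500], [4.000, 17.15930]] (det J = 27.15930).
Solving J·Δ = −F gives Δ = (0.149, 0.660).
Then the next iterate is (u, v)₁ = (-0.351, -1.340).
Round to (-0.351, -1.340) and repeat: F = (0.33626, -2.41418), J = [[0.340, -1.329], [1.48204, 10.39209]].
Δ = (-0.052, 0.240), so (u, v)₂ = (-0.403, -1.100).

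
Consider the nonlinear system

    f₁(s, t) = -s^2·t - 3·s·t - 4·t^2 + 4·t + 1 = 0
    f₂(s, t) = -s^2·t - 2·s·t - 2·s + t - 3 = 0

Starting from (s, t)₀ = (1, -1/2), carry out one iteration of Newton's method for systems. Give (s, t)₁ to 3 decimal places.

At (1, -1/2): F = (0.000, -4.000).
Jacobian J = [[-2·s·t - 3·t, -s^2 - 3·s - 8·t + 4], [-2·s·t - 2·t - 2, -s^2 - 2·s + 1]].
At the point, J = [[2.500, 4.000], [0.000, -2.000]] (det J = -5.000).
Solving J·Δ = −F gives Δ = (3.200, -2.000).
Then the next iterate is (s, t)₁ = (4.200, -2.500).

(4.200, -2.500)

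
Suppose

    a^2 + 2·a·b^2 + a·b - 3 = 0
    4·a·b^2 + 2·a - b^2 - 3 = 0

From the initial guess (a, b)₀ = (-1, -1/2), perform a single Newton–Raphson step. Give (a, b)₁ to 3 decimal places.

At (-1, -1/2): F = (-2.000, -6.250).
Jacobian J = [[2·a + 2·b^2 + b, 4·a·b + a], [4·b^2 + 2, 8·a·b - 2·b]].
At the point, J = [[-2.000, 1.000], [3.000, 5.000]] (det J = -13.000).
Solving J·Δ = −F gives Δ = (-0.288, 1.423).
Then the next iterate is (a, b)₁ = (-1.288, 0.923).

(-1.288, 0.923)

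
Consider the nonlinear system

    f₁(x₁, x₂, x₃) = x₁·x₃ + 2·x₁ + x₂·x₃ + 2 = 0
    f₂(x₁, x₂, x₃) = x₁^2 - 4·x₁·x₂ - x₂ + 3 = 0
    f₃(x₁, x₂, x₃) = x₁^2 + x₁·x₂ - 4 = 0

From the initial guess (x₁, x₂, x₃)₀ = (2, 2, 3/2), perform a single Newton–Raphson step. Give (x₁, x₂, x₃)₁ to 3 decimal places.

At (2, 2, 3/2): F = (12.000, -11.000, 4.000).
Jacobian J = [[x₃ + 2, x₃, x₁ + x₂], [2·x₁ - 4·x₂, -4·x₁ - 1, 0], [2·x₁ + x₂, x₁, 0]].
At the point, J = [[3.500, 1.500, 4.000], [-4.000, -9.000, 0.000], [6.000, 2.000, 0.000]] (det J = 184.000).
Solving J·Δ = −F gives Δ = (-0.304, -1.087, -2.326).
Then the next iterate is (x₁, x₂, x₃)₁ = (1.696, 0.913, -0.826).

(1.696, 0.913, -0.826)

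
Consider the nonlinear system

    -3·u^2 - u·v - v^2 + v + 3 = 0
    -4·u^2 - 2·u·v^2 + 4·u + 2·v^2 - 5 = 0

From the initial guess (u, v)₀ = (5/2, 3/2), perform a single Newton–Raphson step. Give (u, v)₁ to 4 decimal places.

(1.4000, 1.0333)

At (5/2, 3/2): F = (-20.2500, -26.7500).
Jacobian J = [[-6·u - v, -u - 2·v + 1], [-8·u - 2·v^2 + 4, -4·u·v + 4·v]].
At the point, J = [[-16.5000, -4.5000], [-20.5000, -9.0000]] (det J = 56.2500).
Solving J·Δ = −F gives Δ = (-1.1000, -0.4667).
Then the next iterate is (u, v)₁ = (1.4000, 1.0333).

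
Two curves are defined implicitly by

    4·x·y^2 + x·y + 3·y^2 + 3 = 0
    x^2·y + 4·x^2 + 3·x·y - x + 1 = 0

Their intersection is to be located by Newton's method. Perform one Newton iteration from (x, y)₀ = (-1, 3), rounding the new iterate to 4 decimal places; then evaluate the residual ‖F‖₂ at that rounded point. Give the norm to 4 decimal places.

At (-1, 3): F = (-9.0000, 0.0000).
Jacobian J = [[4·y^2 + y, 8·x·y + x + 6·y], [2·x·y + 8·x + 3·y - 1, x^2 + 3·x]].
At the point, J = [[39.0000, -7.0000], [-6.0000, -2.0000]] (det J = -120.0000).
Solving J·Δ = −F gives Δ = (0.1500, -0.4500).
Then the next iterate is (x, y)₁ = (-0.8500, 2.5500).
Re-evaluating at (-0.8500, 2.5500): F = (-1.7685, 0.079875), so ‖F‖₂ = 1.7703.

1.7703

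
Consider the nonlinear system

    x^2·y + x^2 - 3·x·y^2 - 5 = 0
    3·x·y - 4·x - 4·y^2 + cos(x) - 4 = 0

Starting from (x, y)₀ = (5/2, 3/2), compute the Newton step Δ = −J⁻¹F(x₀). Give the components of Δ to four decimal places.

(-6.3996, -2.6491)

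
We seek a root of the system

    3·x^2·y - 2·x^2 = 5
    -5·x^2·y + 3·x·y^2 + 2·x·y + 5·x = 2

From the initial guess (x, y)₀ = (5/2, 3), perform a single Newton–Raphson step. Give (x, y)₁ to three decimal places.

(1.951, 1.957)

At (5/2, 3): F = (38.750, -0.750).
Jacobian J = [[6·x·y - 4·x, 3·x^2], [-10·x·y + 3·y^2 + 2·y + 5, -5·x^2 + 6·x·y + 2·x]].
At the point, J = [[35.000, 18.750], [-37.000, 18.750]] (det J = 1350.000).
Solving J·Δ = −F gives Δ = (-0.549, -1.043).
Then the next iterate is (x, y)₁ = (1.951, 1.957).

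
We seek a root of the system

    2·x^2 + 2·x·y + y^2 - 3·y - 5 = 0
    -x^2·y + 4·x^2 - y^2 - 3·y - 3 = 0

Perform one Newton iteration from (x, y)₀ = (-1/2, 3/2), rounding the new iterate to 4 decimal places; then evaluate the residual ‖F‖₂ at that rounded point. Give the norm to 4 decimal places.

113.6591

At (-1/2, 3/2): F = (-8.2500, -9.1250).
Jacobian J = [[4·x + 2·y, 2·x + 2·y - 3], [-2·x·y + 8·x, -x^2 - 2·y - 3]].
At the point, J = [[1.0000, -1.0000], [-2.5000, -6.2500]] (det J = -8.7500).
Solving J·Δ = −F gives Δ = (4.8500, -3.4000).
Then the next iterate is (x, y)₁ = (4.3500, -1.9000).
Re-evaluating at (4.3500, -1.9000): F = (25.6250, 110.732750), so ‖F‖₂ = 113.6591.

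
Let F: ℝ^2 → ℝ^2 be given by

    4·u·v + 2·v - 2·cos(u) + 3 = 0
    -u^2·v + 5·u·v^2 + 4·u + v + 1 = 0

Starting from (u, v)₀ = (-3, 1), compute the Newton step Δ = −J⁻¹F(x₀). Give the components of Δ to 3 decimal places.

At (-3, 1): F = (-5.02002, -34.000).
Jacobian J = [[4·v + 2·sin(u), 4·u + 2], [-2·u·v + 5·v^2 + 4, -u^2 + 10·u·v + 1]].
At the point, J = [[3.71776, -10.000], [15.000, -38.000]] (det J = 8.72512).
Solving J·Δ = −F gives Δ = (17.105, 5.857).

(17.105, 5.857)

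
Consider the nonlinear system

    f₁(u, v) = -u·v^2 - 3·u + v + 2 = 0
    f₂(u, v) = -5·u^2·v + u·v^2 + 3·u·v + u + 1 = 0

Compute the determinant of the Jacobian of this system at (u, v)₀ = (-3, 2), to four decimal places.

-461.0000

J = [[-v^2 - 3, -2·u·v + 1], [-10·u·v + v^2 + 3·v + 1, -5·u^2 + 2·u·v + 3·u]].
At the point, J = [[-7.0000, 13.0000], [71.0000, -66.0000]].
det J = -461.0000.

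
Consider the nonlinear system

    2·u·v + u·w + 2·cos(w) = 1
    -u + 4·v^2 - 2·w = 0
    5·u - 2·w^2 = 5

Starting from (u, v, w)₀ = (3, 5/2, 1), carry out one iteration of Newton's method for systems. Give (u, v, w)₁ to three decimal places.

(1.170, 1.380, 0.712)

At (3, 5/2, 1): F = (18.08060, 20.000, 8.000).
Jacobian J = [[2·v + w, 2·u, u - 2·sin(w)], [-1, 8·v, -2], [5, 0, -4·w]].
At the point, J = [[6.000, 6.000, 1.31706], [-1.000, 20.000, -2.000], [5.000, 0.000, -4.000]] (det J = -695.70580).
Solving J·Δ = −F gives Δ = (-1.830, -1.120, -0.288).
Then the next iterate is (u, v, w)₁ = (1.170, 1.380, 0.712).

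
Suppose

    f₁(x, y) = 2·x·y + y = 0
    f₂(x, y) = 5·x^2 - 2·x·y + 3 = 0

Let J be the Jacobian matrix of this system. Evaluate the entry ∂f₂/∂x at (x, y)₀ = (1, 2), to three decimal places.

6.000

∂f₂/∂x = 10·x - 2·y.
At (1, 2) this is 6.000.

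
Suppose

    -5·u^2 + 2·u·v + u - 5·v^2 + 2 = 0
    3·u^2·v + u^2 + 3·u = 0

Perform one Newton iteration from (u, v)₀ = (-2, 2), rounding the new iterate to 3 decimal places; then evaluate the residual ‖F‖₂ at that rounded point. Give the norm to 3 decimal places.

At (-2, 2): F = (-48.000, 22.000).
Jacobian J = [[-10·u + 2·v + 1, 2·u - 10·v], [6·u·v + 2·u + 3, 3·u^2]].
At the point, J = [[25.000, -24.000], [-25.000, 12.000]] (det J = -300.000).
Solving J·Δ = −F gives Δ = (-0.160, -2.167).
Then the next iterate is (u, v)₁ = (-2.160, -0.167).
Re-evaluating at (-2.160, -0.167): F = (-22.90601, -4.15187), so ‖F‖₂ = 23.279.

23.279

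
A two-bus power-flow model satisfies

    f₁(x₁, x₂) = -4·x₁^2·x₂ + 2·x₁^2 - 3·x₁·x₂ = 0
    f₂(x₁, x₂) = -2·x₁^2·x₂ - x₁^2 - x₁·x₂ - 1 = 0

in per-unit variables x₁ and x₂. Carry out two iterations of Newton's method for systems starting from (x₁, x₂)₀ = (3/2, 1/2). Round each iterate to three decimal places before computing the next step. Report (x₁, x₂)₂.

(-0.127, 0.442)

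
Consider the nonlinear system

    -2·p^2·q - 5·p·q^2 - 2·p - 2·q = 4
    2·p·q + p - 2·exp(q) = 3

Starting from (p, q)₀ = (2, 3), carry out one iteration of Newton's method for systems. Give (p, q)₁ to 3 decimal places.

At (2, 3): F = (-128.000, -29.17107).
Jacobian J = [[-4·p·q - 5·q^2 - 2, -2·p^2 - 10·p·q - 2], [2·q + 1, 2·p - 2·exp(q)]].
At the point, J = [[-71.000, -70.000], [7.000, -36.17107]] (det J = 3058.14624).
Solving J·Δ = −F gives Δ = (-0.846, -0.970).
Then the next iterate is (p, q)₁ = (1.154, 2.030).

(1.154, 2.030)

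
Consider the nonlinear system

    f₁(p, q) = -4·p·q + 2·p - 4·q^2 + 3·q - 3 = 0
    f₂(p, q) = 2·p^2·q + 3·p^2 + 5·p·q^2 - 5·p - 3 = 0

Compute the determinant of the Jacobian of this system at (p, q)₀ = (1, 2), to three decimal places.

J = [[-4·q + 2, -4·p - 8·q + 3], [4·p·q + 6·p + 5·q^2 - 5, 2·p^2 + 10·p·q]].
At the point, J = [[-6.000, -17.000], [29.000, 22.000]].
det J = 361.000.

361.000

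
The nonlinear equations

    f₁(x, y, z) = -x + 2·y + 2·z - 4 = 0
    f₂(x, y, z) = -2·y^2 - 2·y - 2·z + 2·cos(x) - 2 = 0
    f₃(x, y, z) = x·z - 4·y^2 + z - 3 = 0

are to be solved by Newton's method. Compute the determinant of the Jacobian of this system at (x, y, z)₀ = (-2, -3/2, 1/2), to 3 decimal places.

J = [[-1, 2, 2], [-2·sin(x), -4·y - 2, -2], [z, -8·y, x + 1]].
At the point, J = [[-1.000, 2.000, 2.000], [1.81859, 4.000, -2.000], [0.500, 12.000, -1.000]].
det J = 21.283.

21.283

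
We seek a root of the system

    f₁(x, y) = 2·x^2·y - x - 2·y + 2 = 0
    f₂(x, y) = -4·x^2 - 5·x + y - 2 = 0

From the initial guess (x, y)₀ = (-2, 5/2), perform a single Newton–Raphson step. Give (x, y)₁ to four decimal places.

At (-2, 5/2): F = (19.0000, -5.5000).
Jacobian J = [[4·x·y - 1, 2·x^2 - 2], [-8·x - 5, 1]].
At the point, J = [[-21.0000, 6.0000], [11.0000, 1.0000]] (det J = -87.0000).
Solving J·Δ = −F gives Δ = (0.5977, -1.0747).
Then the next iterate is (x, y)₁ = (-1.4023, 1.4253).

(-1.4023, 1.4253)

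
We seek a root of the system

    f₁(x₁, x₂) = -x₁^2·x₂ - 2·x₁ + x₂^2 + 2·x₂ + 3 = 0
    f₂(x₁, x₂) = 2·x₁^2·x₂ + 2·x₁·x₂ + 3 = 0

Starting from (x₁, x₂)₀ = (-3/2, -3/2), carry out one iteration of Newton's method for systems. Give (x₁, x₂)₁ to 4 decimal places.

(-3.0769, 4.3077)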